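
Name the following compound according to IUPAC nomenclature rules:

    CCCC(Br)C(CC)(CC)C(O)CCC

The longest chain bearing the –OH group is 9 carbons long (nonane).
An alcohol (–OH) is the principal characteristic group, giving the suffix -ol.
Choose the numbering such that numbering from this end puts the hydroxyl group at C-4 rather than C-6.
With this numbering: the hydroxyl at C-4; a bromo group at C-6; two ethyl groups at C-5.
Prefixes are listed alphabetically: bromo, ethyl.
Putting it together: 6-bromo-5,5-diethylnonan-4-ol.

6-bromo-5,5-diethylnonan-4-ol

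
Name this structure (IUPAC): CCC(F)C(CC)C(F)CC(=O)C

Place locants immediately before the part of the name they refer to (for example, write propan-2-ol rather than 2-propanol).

The longest carbon chain that includes the carbonyl has 8 carbons, so the parent hydride is octane.
A ketone (C=O on an internal carbon) is the principal characteristic group, giving the suffix -one.
The numbering direction is chosen so that numbering from this end puts the carbonyl group at C-2 rather than C-7.
This places the carbonyl at C-2; an ethyl group at C-5; fluoro groups at C-4 and C-6.
The substituents are ordered alphabetically, ignoring any di-/tri- multipliers.
The name is 5-ethyl-4,6-difluorooctan-2-one.

5-ethyl-4,6-difluorooctan-2-one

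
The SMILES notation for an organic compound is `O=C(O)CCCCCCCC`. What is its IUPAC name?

The longest carbon chain that includes the –COOH group has 9 carbons, so the parent hydride is nonane.
The principal characteristic group is a carboxylic acid (terminal –COOH), named with the suffix -oic acid.
The numbering direction is chosen so that the carboxylic acid carbon is C-1 by definition.
Assembling the pieces gives nonanoic acid.

nonanoic acid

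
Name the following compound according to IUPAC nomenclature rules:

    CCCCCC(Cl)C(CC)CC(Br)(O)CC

3-bromo-6-chloro-5-ethylundecan-3-ol

The longest chain bearing the –OH group is 11 carbons long (undecane).
An alcohol (–OH) is the principal characteristic group, giving the suffix -ol.
Number the chain so that numbering from this end puts the hydroxyl group at C-3 rather than C-9.
With this numbering: the hydroxyl at C-3; a bromo group at C-3; a chloro group at C-6; an ethyl group at C-5.
The substituents are ordered alphabetically, ignoring any di-/tri- multipliers.
Putting it together: 3-bromo-6-chloro-5-ethylundecan-3-ol.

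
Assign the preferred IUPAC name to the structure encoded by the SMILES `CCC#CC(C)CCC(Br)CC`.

8-bromo-5-methyldec-3-yne

The longest chain bearing the multiple bond is 10 carbons long (decane).
The chain contains a C≡C triple bond, so the unsaturation ending is -yne.
The numbering direction is chosen so that numbering from this end puts the triple bond at C-3 rather than C-7.
That gives the triple bond between C-3 and C-4; a bromo group at C-8; a methyl group at C-5.
Prefixes are listed alphabetically: bromo, methyl.
Assembling the pieces gives 8-bromo-5-methyldec-3-yne.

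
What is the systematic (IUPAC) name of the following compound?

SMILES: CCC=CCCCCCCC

undec-3-ene

Counting along the main chain through the multiple bond gives 11 carbons: the parent is undecane.
The chain contains a C=C double bond, so the unsaturation ending is -ene.
Choose the numbering such that numbering from this end puts the double bond at C-3 rather than C-8.
With this numbering: the double bond between C-3 and C-4.
Putting it together: undec-3-ene.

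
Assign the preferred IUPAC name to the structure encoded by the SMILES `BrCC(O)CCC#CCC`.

1-bromooct-5-yn-2-ol

Counting along the main chain through the –OH group and the multiple bond gives 8 carbons: the parent is octane.
The principal characteristic group is an alcohol (–OH), named with the suffix -ol.
The chain contains a C≡C triple bond, so the unsaturation ending is -yne.
Number the chain so that numbering from this end puts the hydroxyl group at C-2 rather than C-7.
This places the hydroxyl at C-2; the triple bond between C-5 and C-6; a bromo group at C-1.
Assembling the pieces gives 1-bromooct-5-yn-2-ol.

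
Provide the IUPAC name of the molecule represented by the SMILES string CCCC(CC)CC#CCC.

The longest chain bearing the multiple bond is 9 carbons long (nonane).
The chain contains a C≡C triple bond, so the unsaturation ending is -yne.
The numbering direction is chosen so that numbering from this end puts the triple bond at C-3 rather than C-6.
With this numbering: the triple bond between C-3 and C-4; an ethyl group at C-6.
The name is 6-ethylnon-3-yne.

6-ethylnon-3-yne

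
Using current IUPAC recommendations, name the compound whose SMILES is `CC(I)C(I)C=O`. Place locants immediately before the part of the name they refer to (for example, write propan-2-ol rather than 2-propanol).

2,3-diiodobutanal

Counting along the main chain through the –CHO group gives 4 carbons: the parent is butane.
An aldehyde (terminal –CHO) is the principal characteristic group, giving the suffix -al.
The numbering direction is chosen so that the aldehyde carbon is C-1 by definition.
This places iodo groups at C-2 and C-3.
Assembling the pieces gives 2,3-diiodobutanal.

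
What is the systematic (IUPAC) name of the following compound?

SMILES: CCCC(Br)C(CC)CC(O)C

5-bromo-4-ethyloctan-2-ol

The longest chain bearing the –OH group is 8 carbons long (octane).
The highest-priority functional group is an alcohol (–OH), so the name ends in -ol.
The numbering direction is chosen so that numbering from this end puts the hydroxyl group at C-2 rather than C-7.
With this numbering: the hydroxyl at C-2; a bromo group at C-5; an ethyl group at C-4.
Prefixes are listed alphabetically: bromo, ethyl.
Assembling the pieces gives 5-bromo-4-ethyloctan-2-ol.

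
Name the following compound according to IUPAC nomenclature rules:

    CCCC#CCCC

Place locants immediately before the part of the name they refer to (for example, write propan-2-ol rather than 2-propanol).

Counting along the main chain through the multiple bond gives 8 carbons: the parent is octane.
A C≡C triple bond in the chain gives the infix -yne-.
The molecule is symmetric, so either numbering direction gives the same locants.
That gives the triple bond between C-4 and C-5.
The name is oct-4-yne.

oct-4-yne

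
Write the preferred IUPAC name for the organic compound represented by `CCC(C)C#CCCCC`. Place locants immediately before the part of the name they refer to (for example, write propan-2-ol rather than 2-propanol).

3-methylnon-4-yne

The longest carbon chain that includes the multiple bond has 9 carbons, so the parent hydride is nonane.
There is one C≡C triple bond, indicated by the ending -yne.
Number the chain so that numbering from this end puts the triple bond at C-4 rather than C-5.
This places the triple bond between C-4 and C-5; a methyl group at C-3.
Assembling the pieces gives 3-methylnon-4-yne.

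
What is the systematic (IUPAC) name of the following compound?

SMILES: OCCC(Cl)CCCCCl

3,7-dichloroheptan-1-ol

The longest carbon chain that includes the –OH group has 7 carbons, so the parent hydride is heptane.
The highest-priority functional group is an alcohol (–OH), so the name ends in -ol.
The numbering direction is chosen so that numbering from this end puts the hydroxyl group at C-1 rather than C-7.
That gives the hydroxyl at C-1; chloro groups at C-3 and C-7.
Putting it together: 3,7-dichloroheptan-1-ol.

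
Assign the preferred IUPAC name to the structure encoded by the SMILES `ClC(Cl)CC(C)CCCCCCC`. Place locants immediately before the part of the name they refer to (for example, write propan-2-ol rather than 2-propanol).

1,1-dichloro-3-methyldecane

The longest continuous carbon chain has 10 atoms, so the parent hydride is decane.
The numbering direction is chosen so that the substituent locant set {1,1,3} is lower than {8,10,10} at the first point of difference.
That gives two chloro groups at C-1; a methyl group at C-3.
Prefixes are listed alphabetically: chloro, methyl.
Putting it together: 1,1-dichloro-3-methyldecane.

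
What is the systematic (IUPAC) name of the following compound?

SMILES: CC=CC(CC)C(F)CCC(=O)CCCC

9-ethyl-8-fluorododec-10-en-5-one

Counting along the main chain through the carbonyl and the multiple bond gives 12 carbons: the parent is dodecane.
The highest-priority functional group is a ketone (C=O on an internal carbon), so the name ends in -one.
The chain contains a C=C double bond, so the unsaturation ending is -ene.
Choose the numbering such that numbering from this end puts the carbonyl group at C-5 rather than C-8.
This places the carbonyl at C-5; the double bond between C-10 and C-11; an ethyl group at C-9; a fluoro group at C-8.
Prefixes are listed alphabetically: ethyl, fluoro.
Assembling the pieces gives 9-ethyl-8-fluorododec-10-en-5-one.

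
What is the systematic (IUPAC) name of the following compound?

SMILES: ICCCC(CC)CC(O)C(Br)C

2-bromo-5-ethyl-8-iodooctan-3-ol

The longest chain bearing the –OH group is 8 carbons long (octane).
The highest-priority functional group is an alcohol (–OH), so the name ends in -ol.
Number the chain so that numbering from this end puts the hydroxyl group at C-3 rather than C-6.
This places the hydroxyl at C-3; a bromo group at C-2; an ethyl group at C-5; an iodo group at C-8.
The substituents are ordered alphabetically, ignoring any di-/tri- multipliers.
Assembling the pieces gives 2-bromo-5-ethyl-8-iodooctan-3-ol.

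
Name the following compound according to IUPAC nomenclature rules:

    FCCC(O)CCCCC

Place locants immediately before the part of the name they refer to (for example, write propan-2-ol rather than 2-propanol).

The longest chain bearing the –OH group is 8 carbons long (octane).
The highest-priority functional group is an alcohol (–OH), so the name ends in -ol.
The numbering direction is chosen so that numbering from this end puts the hydroxyl group at C-3 rather than C-6.
That gives the hydroxyl at C-3; a fluoro group at C-1.
Putting it together: 1-fluorooctan-3-ol.

1-fluorooctan-3-ol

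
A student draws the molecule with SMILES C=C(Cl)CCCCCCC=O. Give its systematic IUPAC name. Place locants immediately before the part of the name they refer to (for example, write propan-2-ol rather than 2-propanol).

8-chloronon-8-enal

The longest carbon chain that includes the –CHO group and the multiple bond has 9 carbons, so the parent hydride is nonane.
The principal characteristic group is an aldehyde (terminal –CHO), named with the suffix -al.
A C=C double bond in the chain gives the infix -ene-.
Number the chain so that the aldehyde carbon is C-1 by definition.
With this numbering: the double bond between C-8 and C-9; a chloro group at C-8.
Assembling the pieces gives 8-chloronon-8-enal.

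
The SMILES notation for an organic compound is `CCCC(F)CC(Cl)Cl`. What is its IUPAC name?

The parent chain contains 6 carbons (hexane).
The numbering direction is chosen so that the substituent locant set {1,1,3} is lower than {4,6,6} at the first point of difference.
This places two chloro groups at C-1; a fluoro group at C-3.
The substituents are ordered alphabetically, ignoring any di-/tri- multipliers.
Putting it together: 1,1-dichloro-3-fluorohexane.

1,1-dichloro-3-fluorohexane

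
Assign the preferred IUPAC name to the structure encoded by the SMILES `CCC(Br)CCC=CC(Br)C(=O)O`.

The longest chain bearing the –COOH group and the multiple bond is 9 carbons long (nonane).
The principal characteristic group is a carboxylic acid (terminal –COOH), named with the suffix -oic acid.
The chain contains a C=C double bond, so the unsaturation ending is -ene.
The numbering direction is chosen so that the carboxylic acid carbon is C-1 by definition.
With this numbering: the double bond between C-3 and C-4; bromo groups at C-2 and C-7.
Assembling the pieces gives 2,7-dibromonon-3-enoic acid.

2,7-dibromonon-3-enoic acid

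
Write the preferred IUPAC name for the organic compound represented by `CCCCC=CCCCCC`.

The longest chain bearing the multiple bond is 11 carbons long (undecane).
A C=C double bond in the chain gives the infix -ene-.
The numbering direction is chosen so that numbering from this end puts the double bond at C-5 rather than C-6.
This places the double bond between C-5 and C-6.
Putting it together: undec-5-ene.

undec-5-ene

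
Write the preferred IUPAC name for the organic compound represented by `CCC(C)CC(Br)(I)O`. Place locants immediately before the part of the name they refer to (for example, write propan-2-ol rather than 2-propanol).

Counting along the main chain through the –OH group gives 5 carbons: the parent is pentane.
The highest-priority functional group is an alcohol (–OH), so the name ends in -ol.
The numbering direction is chosen so that numbering from this end puts the hydroxyl group at C-1 rather than C-5.
This places the hydroxyl at C-1; a bromo group at C-1; an iodo group at C-1; a methyl group at C-3.
Substituent prefixes are cited in alphabetical order (multiplying prefixes like di-/tri- are ignored for ordering).
Putting it together: 1-bromo-1-iodo-3-methylpentan-1-ol.

1-bromo-1-iodo-3-methylpentan-1-ol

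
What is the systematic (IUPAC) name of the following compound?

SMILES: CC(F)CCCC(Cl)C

2-chloro-6-fluoroheptane

The parent chain contains 7 carbons (heptane).
The numbering direction is chosen so that the locant sets are identical either way, so the alphabetically earlier chloro substituent takes the lower locant (2 rather than 6).
That gives a chloro group at C-2; a fluoro group at C-6.
The substituents are ordered alphabetically, ignoring any di-/tri- multipliers.
Assembling the pieces gives 2-chloro-6-fluoroheptane.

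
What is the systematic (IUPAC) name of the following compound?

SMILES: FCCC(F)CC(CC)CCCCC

The longest carbon chain is 10 atoms: the parent is decane.
Choose the numbering such that the substituent locant set {1,3,5} is lower than {6,8,10} at the first point of difference.
This places an ethyl group at C-5; fluoro groups at C-1 and C-3.
Prefixes are listed alphabetically: ethyl, fluoro.
The name is 5-ethyl-1,3-difluorodecane.

5-ethyl-1,3-difluorodecane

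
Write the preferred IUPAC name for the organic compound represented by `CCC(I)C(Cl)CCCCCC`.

4-chloro-3-iododecane

The longest carbon chain is 10 atoms: the parent is decane.
Choose the numbering such that the substituent locant set {3,4} is lower than {7,8} at the first point of difference.
With this numbering: a chloro group at C-4; an iodo group at C-3.
Prefixes are listed alphabetically: chloro, iodo.
Putting it together: 4-chloro-3-iododecane.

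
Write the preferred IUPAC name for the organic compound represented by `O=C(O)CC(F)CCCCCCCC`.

The longest carbon chain that includes the –COOH group has 11 carbons, so the parent hydride is undecane.
The principal characteristic group is a carboxylic acid (terminal –COOH), named with the suffix -oic acid.
Choose the numbering such that the carboxylic acid carbon is C-1 by definition.
That gives a fluoro group at C-3.
Putting it together: 3-fluoroundecanoic acid.

3-fluoroundecanoic acid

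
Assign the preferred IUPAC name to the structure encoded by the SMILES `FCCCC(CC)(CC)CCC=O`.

4,4-diethyl-7-fluoroheptanal

Counting along the main chain through the –CHO group gives 7 carbons: the parent is heptane.
The highest-priority functional group is an aldehyde (terminal –CHO), so the name ends in -al.
The numbering direction is chosen so that the aldehyde carbon is C-1 by definition.
That gives two ethyl groups at C-4; a fluoro group at C-7.
Substituent prefixes are cited in alphabetical order (multiplying prefixes like di-/tri- are ignored for ordering).
The name is 4,4-diethyl-7-fluoroheptanal.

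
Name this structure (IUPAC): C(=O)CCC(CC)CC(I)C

4-ethyl-6-iodoheptanal

The longest chain bearing the –CHO group is 7 carbons long (heptane).
The principal characteristic group is an aldehyde (terminal –CHO), named with the suffix -al.
Number the chain so that the aldehyde carbon is C-1 by definition.
This places an ethyl group at C-4; an iodo group at C-6.
Prefixes are listed alphabetically: ethyl, iodo.
Assembling the pieces gives 4-ethyl-6-iodoheptanal.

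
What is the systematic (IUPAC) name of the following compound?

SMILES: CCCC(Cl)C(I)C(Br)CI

The parent chain contains 7 carbons (heptane).
Choose the numbering such that the substituent locant set {1,2,3,4} is lower than {4,5,6,7} at the first point of difference.
With this numbering: a bromo group at C-2; a chloro group at C-4; iodo groups at C-1 and C-3.
The substituents are ordered alphabetically, ignoring any di-/tri- multipliers.
Putting it together: 2-bromo-4-chloro-1,3-diiodoheptane.

2-bromo-4-chloro-1,3-diiodoheptane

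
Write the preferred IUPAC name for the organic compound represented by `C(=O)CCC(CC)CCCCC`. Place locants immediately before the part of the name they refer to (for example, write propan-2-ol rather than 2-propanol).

4-ethylnonanal

Counting along the main chain through the –CHO group gives 9 carbons: the parent is nonane.
The highest-priority functional group is an aldehyde (terminal –CHO), so the name ends in -al.
Number the chain so that the aldehyde carbon is C-1 by definition.
That gives an ethyl group at C-4.
Assembling the pieces gives 4-ethylnonanal.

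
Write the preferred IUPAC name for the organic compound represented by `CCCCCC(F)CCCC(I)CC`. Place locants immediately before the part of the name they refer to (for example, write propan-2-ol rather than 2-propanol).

The longest continuous carbon chain has 12 atoms, so the parent hydride is dodecane.
Choose the numbering such that the substituent locant set {3,7} is lower than {6,10} at the first point of difference.
That gives a fluoro group at C-7; an iodo group at C-3.
Prefixes are listed alphabetically: fluoro, iodo.
Assembling the pieces gives 7-fluoro-3-iodododecane.

7-fluoro-3-iodododecane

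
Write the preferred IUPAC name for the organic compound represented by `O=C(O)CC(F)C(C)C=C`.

3-fluoro-4-methylhex-5-enoic acid

The longest carbon chain that includes the –COOH group and the multiple bond has 6 carbons, so the parent hydride is hexane.
The principal characteristic group is a carboxylic acid (terminal –COOH), named with the suffix -oic acid.
There is one C=C double bond, indicated by the ending -ene.
Choose the numbering such that the carboxylic acid carbon is C-1 by definition.
That gives the double bond between C-5 and C-6; a fluoro group at C-3; a methyl group at C-4.
The substituents are ordered alphabetically, ignoring any di-/tri- multipliers.
Putting it together: 3-fluoro-4-methylhex-5-enoic acid.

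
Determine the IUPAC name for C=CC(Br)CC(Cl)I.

The longest carbon chain that includes the multiple bond has 5 carbons, so the parent hydride is pentane.
A C=C double bond in the chain gives the infix -ene-.
Number the chain so that numbering from this end puts the double bond at C-1 rather than C-4.
This places the double bond between C-1 and C-2; a bromo group at C-3; a chloro group at C-5; an iodo group at C-5.
The substituents are ordered alphabetically, ignoring any di-/tri- multipliers.
The name is 3-bromo-5-chloro-5-iodopent-1-ene.

3-bromo-5-chloro-5-iodopent-1-ene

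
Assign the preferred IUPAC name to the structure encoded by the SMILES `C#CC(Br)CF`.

Counting along the main chain through the multiple bond gives 4 carbons: the parent is butane.
The chain contains a C≡C triple bond, so the unsaturation ending is -yne.
The numbering direction is chosen so that numbering from this end puts the triple bond at C-1 rather than C-3.
With this numbering: the triple bond between C-1 and C-2; a bromo group at C-3; a fluoro group at C-4.
The substituents are ordered alphabetically, ignoring any di-/tri- multipliers.
The name is 3-bromo-4-fluorobut-1-yne.

3-bromo-4-fluorobut-1-yne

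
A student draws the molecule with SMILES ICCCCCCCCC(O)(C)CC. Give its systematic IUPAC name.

The longest chain bearing the –OH group is 11 carbons long (undecane).
The highest-priority functional group is an alcohol (–OH), so the name ends in -ol.
Number the chain so that numbering from this end puts the hydroxyl group at C-3 rather than C-9.
With this numbering: the hydroxyl at C-3; an iodo group at C-11; a methyl group at C-3.
Substituent prefixes are cited in alphabetical order (multiplying prefixes like di-/tri- are ignored for ordering).
Assembling the pieces gives 11-iodo-3-methylundecan-3-ol.

11-iodo-3-methylundecan-3-ol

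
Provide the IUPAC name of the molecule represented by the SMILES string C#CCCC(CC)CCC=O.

4-ethyloct-7-ynal

The longest carbon chain that includes the –CHO group and the multiple bond has 8 carbons, so the parent hydride is octane.
An aldehyde (terminal –CHO) is the principal characteristic group, giving the suffix -al.
A C≡C triple bond in the chain gives the infix -yne-.
The numbering direction is chosen so that the aldehyde carbon is C-1 by definition.
With this numbering: the triple bond between C-7 and C-8; an ethyl group at C-4.
Putting it together: 4-ethyloct-7-ynal.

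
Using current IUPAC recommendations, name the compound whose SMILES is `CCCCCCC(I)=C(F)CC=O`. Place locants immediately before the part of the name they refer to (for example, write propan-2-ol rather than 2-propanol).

Counting along the main chain through the –CHO group and the multiple bond gives 10 carbons: the parent is decane.
The principal characteristic group is an aldehyde (terminal –CHO), named with the suffix -al.
The chain contains a C=C double bond, so the unsaturation ending is -ene.
Number the chain so that the aldehyde carbon is C-1 by definition.
This places the double bond between C-3 and C-4; a fluoro group at C-3; an iodo group at C-4.
Substituent prefixes are cited in alphabetical order (multiplying prefixes like di-/tri- are ignored for ordering).
Putting it together: 3-fluoro-4-iododec-3-enal.

3-fluoro-4-iododec-3-enal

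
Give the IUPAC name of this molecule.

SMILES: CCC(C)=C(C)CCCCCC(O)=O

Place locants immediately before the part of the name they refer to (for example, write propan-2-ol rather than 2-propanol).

7,8-dimethyldec-7-enoic acid

The longest carbon chain that includes the –COOH group and the multiple bond has 10 carbons, so the parent hydride is decane.
The principal characteristic group is a carboxylic acid (terminal –COOH), named with the suffix -oic acid.
A C=C double bond in the chain gives the infix -ene-.
The numbering direction is chosen so that the carboxylic acid carbon is C-1 by definition.
This places the double bond between C-7 and C-8; methyl groups at C-7 and C-8.
The name is 7,8-dimethyldec-7-enoic acid.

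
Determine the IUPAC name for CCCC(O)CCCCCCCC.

dodecan-4-ol

Counting along the main chain through the –OH group gives 12 carbons: the parent is dodecane.
An alcohol (–OH) is the principal characteristic group, giving the suffix -ol.
The numbering direction is chosen so that numbering from this end puts the hydroxyl group at C-4 rather than C-9.
This places the hydroxyl at C-4.
The name is dodecan-4-ol.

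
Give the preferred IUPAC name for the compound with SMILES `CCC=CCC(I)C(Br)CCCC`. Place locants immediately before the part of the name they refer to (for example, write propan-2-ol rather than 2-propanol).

7-bromo-6-iodoundec-3-ene

The longest carbon chain that includes the multiple bond has 11 carbons, so the parent hydride is undecane.
The chain contains a C=C double bond, so the unsaturation ending is -ene.
The numbering direction is chosen so that numbering from this end puts the double bond at C-3 rather than C-8.
With this numbering: the double bond between C-3 and C-4; a bromo group at C-7; an iodo group at C-6.
The substituents are ordered alphabetically, ignoring any di-/tri- multipliers.
Putting it together: 7-bromo-6-iodoundec-3-ene.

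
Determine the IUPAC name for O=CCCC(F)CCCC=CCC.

4-fluoroundec-8-enal

Counting along the main chain through the –CHO group and the multiple bond gives 11 carbons: the parent is undecane.
The principal characteristic group is an aldehyde (terminal –CHO), named with the suffix -al.
There is one C=C double bond, indicated by the ending -ene.
Choose the numbering such that the aldehyde carbon is C-1 by definition.
That gives the double bond between C-8 and C-9; a fluoro group at C-4.
Putting it together: 4-fluoroundec-8-enal.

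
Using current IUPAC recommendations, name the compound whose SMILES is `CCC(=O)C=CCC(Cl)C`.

7-chlorooct-4-en-3-one

The longest chain bearing the carbonyl and the multiple bond is 8 carbons long (octane).
The highest-priority functional group is a ketone (C=O on an internal carbon), so the name ends in -one.
The chain contains a C=C double bond, so the unsaturation ending is -ene.
Number the chain so that numbering from this end puts the carbonyl group at C-3 rather than C-6.
This places the carbonyl at C-3; the double bond between C-4 and C-5; a chloro group at C-7.
Assembling the pieces gives 7-chlorooct-4-en-3-one.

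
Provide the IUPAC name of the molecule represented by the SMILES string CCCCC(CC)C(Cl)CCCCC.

6-chloro-5-ethylundecane

The longest carbon chain is 11 atoms: the parent is undecane.
The numbering direction is chosen so that the substituent locant set {5,6} is lower than {6,7} at the first point of difference.
This places a chloro group at C-6; an ethyl group at C-5.
Substituent prefixes are cited in alphabetical order (multiplying prefixes like di-/tri- are ignored for ordering).
The name is 6-chloro-5-ethylundecane.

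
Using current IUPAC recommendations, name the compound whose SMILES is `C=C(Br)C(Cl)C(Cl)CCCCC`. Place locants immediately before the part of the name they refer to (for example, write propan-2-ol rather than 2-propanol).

2-bromo-3,4-dichloronon-1-ene

The longest carbon chain that includes the multiple bond has 9 carbons, so the parent hydride is nonane.
There is one C=C double bond, indicated by the ending -ene.
The numbering direction is chosen so that numbering from this end puts the double bond at C-1 rather than C-8.
That gives the double bond between C-1 and C-2; a bromo group at C-2; chloro groups at C-3 and C-4.
The substituents are ordered alphabetically, ignoring any di-/tri- multipliers.
Putting it together: 2-bromo-3,4-dichloronon-1-ene.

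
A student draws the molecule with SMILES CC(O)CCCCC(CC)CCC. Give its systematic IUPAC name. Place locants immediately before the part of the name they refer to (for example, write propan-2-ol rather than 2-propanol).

The longest chain bearing the –OH group is 10 carbons long (decane).
The principal characteristic group is an alcohol (–OH), named with the suffix -ol.
Number the chain so that numbering from this end puts the hydroxyl group at C-2 rather than C-9.
This places the hydroxyl at C-2; an ethyl group at C-7.
Assembling the pieces gives 7-ethyldecan-2-ol.

7-ethyldecan-2-ol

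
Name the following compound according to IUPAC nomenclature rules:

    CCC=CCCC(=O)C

Counting along the main chain through the carbonyl and the multiple bond gives 8 carbons: the parent is octane.
A ketone (C=O on an internal carbon) is the principal characteristic group, giving the suffix -one.
A C=C double bond in the chain gives the infix -ene-.
The numbering direction is chosen so that numbering from this end puts the carbonyl group at C-2 rather than C-7.
This places the carbonyl at C-2; the double bond between C-5 and C-6.
Assembling the pieces gives oct-5-en-2-one.

oct-5-en-2-one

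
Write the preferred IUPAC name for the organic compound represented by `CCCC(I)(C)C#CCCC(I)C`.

2,7-diiodo-7-methyldec-5-yne

Counting along the main chain through the multiple bond gives 10 carbons: the parent is decane.
There is one C≡C triple bond, indicated by the ending -yne.
The numbering direction is chosen so that the substituent locant set {2,7,7} is lower than {4,4,9} at the first point of difference.
With this numbering: the triple bond between C-5 and C-6; iodo groups at C-2 and C-7; a methyl group at C-7.
Prefixes are listed alphabetically: iodo, methyl.
Putting it together: 2,7-diiodo-7-methyldec-5-yne.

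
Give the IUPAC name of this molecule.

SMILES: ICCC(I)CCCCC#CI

The longest chain bearing the multiple bond is 9 carbons long (nonane).
There is one C≡C triple bond, indicated by the ending -yne.
Number the chain so that numbering from this end puts the triple bond at C-1 rather than C-8.
This places the triple bond between C-1 and C-2; iodo groups at C-1 and C-7 and C-9.
Assembling the pieces gives 1,7,9-triiodonon-1-yne.

1,7,9-triiodonon-1-yne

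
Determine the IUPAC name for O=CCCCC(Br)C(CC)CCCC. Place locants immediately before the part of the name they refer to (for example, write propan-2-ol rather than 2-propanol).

The longest carbon chain that includes the –CHO group has 10 carbons, so the parent hydride is decane.
An aldehyde (terminal –CHO) is the principal characteristic group, giving the suffix -al.
Choose the numbering such that the aldehyde carbon is C-1 by definition.
With this numbering: a bromo group at C-5; an ethyl group at C-6.
Prefixes are listed alphabetically: bromo, ethyl.
Putting it together: 5-bromo-6-ethyldecanal.

5-bromo-6-ethyldecanal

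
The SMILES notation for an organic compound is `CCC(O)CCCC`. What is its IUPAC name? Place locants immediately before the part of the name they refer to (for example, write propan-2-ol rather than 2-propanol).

heptan-3-ol

Counting along the main chain through the –OH group gives 7 carbons: the parent is heptane.
An alcohol (–OH) is the principal characteristic group, giving the suffix -ol.
Choose the numbering such that numbering from this end puts the hydroxyl group at C-3 rather than C-5.
This places the hydroxyl at C-3.
Putting it together: heptan-3-ol.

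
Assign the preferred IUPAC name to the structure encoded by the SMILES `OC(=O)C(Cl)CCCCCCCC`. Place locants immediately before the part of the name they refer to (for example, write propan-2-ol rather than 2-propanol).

2-chlorodecanoic acid

The longest chain bearing the –COOH group is 10 carbons long (decane).
A carboxylic acid (terminal –COOH) is the principal characteristic group, giving the suffix -oic acid.
Number the chain so that the carboxylic acid carbon is C-1 by definition.
That gives a chloro group at C-2.
Assembling the pieces gives 2-chlorodecanoic acid.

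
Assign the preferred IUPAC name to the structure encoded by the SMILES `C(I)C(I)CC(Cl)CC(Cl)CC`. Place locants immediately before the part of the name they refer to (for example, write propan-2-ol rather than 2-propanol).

4,6-dichloro-1,2-diiodooctane

The parent chain contains 8 carbons (octane).
The numbering direction is chosen so that the substituent locant set {1,2,4,6} is lower than {3,5,7,8} at the first point of difference.
This places chloro groups at C-4 and C-6; iodo groups at C-1 and C-2.
Substituent prefixes are cited in alphabetical order (multiplying prefixes like di-/tri- are ignored for ordering).
Putting it together: 4,6-dichloro-1,2-diiodooctane.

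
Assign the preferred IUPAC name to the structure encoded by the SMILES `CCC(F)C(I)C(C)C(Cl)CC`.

The parent chain contains 8 carbons (octane).
Number the chain so that the locant sets are identical either way, so the alphabetically earlier chloro substituent takes the lower locant (3 rather than 6).
With this numbering: a chloro group at C-3; a fluoro group at C-6; an iodo group at C-5; a methyl group at C-4.
Substituent prefixes are cited in alphabetical order (multiplying prefixes like di-/tri- are ignored for ordering).
Putting it together: 3-chloro-6-fluoro-5-iodo-4-methyloctane.

3-chloro-6-fluoro-5-iodo-4-methyloctane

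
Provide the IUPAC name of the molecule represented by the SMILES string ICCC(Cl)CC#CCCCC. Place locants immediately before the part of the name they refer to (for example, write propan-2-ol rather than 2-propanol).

3-chloro-1-iododec-5-yne

Counting along the main chain through the multiple bond gives 10 carbons: the parent is decane.
There is one C≡C triple bond, indicated by the ending -yne.
The numbering direction is chosen so that the substituent locant set {1,3} is lower than {8,10} at the first point of difference.
With this numbering: the triple bond between C-5 and C-6; a chloro group at C-3; an iodo group at C-1.
Substituent prefixes are cited in alphabetical order (multiplying prefixes like di-/tri- are ignored for ordering).
Assembling the pieces gives 3-chloro-1-iododec-5-yne.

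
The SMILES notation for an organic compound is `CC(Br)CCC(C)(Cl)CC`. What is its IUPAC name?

2-bromo-5-chloro-5-methylheptane

The longest continuous carbon chain has 7 atoms, so the parent hydride is heptane.
Choose the numbering such that the substituent locant set {2,5,5} is lower than {3,3,6} at the first point of difference.
That gives a bromo group at C-2; a chloro group at C-5; a methyl group at C-5.
The substituents are ordered alphabetically, ignoring any di-/tri- multipliers.
Putting it together: 2-bromo-5-chloro-5-methylheptane.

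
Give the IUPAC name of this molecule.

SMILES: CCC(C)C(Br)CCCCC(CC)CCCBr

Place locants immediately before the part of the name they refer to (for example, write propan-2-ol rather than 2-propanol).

1,9-dibromo-4-ethyl-10-methyldodecane

The longest carbon chain is 12 atoms: the parent is dodecane.
The numbering direction is chosen so that the substituent locant set {1,4,9,10} is lower than {3,4,9,12} at the first point of difference.
With this numbering: bromo groups at C-1 and C-9; an ethyl group at C-4; a methyl group at C-10.
Substituent prefixes are cited in alphabetical order (multiplying prefixes like di-/tri- are ignored for ordering).
Putting it together: 1,9-dibromo-4-ethyl-10-methyldodecane.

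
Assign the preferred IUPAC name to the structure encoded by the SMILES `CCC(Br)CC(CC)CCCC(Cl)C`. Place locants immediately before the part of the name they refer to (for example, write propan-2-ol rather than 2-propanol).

The longest carbon chain is 10 atoms: the parent is decane.
The numbering direction is chosen so that the substituent locant set {2,6,8} is lower than {3,5,9} at the first point of difference.
This places a bromo group at C-8; a chloro group at C-2; an ethyl group at C-6.
Prefixes are listed alphabetically: bromo, chloro, ethyl.
The name is 8-bromo-2-chloro-6-ethyldecane.

8-bromo-2-chloro-6-ethyldecane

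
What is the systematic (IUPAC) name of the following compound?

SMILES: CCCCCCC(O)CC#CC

undec-2-yn-5-ol

Counting along the main chain through the –OH group and the multiple bond gives 11 carbons: the parent is undecane.
The principal characteristic group is an alcohol (–OH), named with the suffix -ol.
The chain contains a C≡C triple bond, so the unsaturation ending is -yne.
Choose the numbering such that numbering from this end puts the hydroxyl group at C-5 rather than C-7.
That gives the hydroxyl at C-5; the triple bond between C-2 and C-3.
Putting it together: undec-2-yn-5-ol.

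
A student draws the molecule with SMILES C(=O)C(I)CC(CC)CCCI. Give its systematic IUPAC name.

4-ethyl-2,7-diiodoheptanal

Counting along the main chain through the –CHO group gives 7 carbons: the parent is heptane.
The highest-priority functional group is an aldehyde (terminal –CHO), so the name ends in -al.
Number the chain so that the aldehyde carbon is C-1 by definition.
That gives an ethyl group at C-4; iodo groups at C-2 and C-7.
Prefixes are listed alphabetically: ethyl, iodo.
The name is 4-ethyl-2,7-diiodoheptanal.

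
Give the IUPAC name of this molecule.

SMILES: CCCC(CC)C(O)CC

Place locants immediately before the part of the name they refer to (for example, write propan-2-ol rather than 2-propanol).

4-ethylheptan-3-ol

The longest chain bearing the –OH group is 7 carbons long (heptane).
An alcohol (–OH) is the principal characteristic group, giving the suffix -ol.
Number the chain so that numbering from this end puts the hydroxyl group at C-3 rather than C-5.
This places the hydroxyl at C-3; an ethyl group at C-4.
Assembling the pieces gives 4-ethylheptan-3-ol.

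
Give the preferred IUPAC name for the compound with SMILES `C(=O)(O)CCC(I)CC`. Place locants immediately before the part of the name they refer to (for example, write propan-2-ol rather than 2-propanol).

The longest carbon chain that includes the –COOH group has 6 carbons, so the parent hydride is hexane.
The principal characteristic group is a carboxylic acid (terminal –COOH), named with the suffix -oic acid.
The numbering direction is chosen so that the carboxylic acid carbon is C-1 by definition.
With this numbering: an iodo group at C-4.
Putting it together: 4-iodohexanoic acid.

4-iodohexanoic acid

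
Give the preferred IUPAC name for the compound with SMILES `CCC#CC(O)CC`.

Counting along the main chain through the –OH group and the multiple bond gives 7 carbons: the parent is heptane.
An alcohol (–OH) is the principal characteristic group, giving the suffix -ol.
A C≡C triple bond in the chain gives the infix -yne-.
The numbering direction is chosen so that numbering from this end puts the hydroxyl group at C-3 rather than C-5.
This places the hydroxyl at C-3; the triple bond between C-4 and C-5.
Putting it together: hept-4-yn-3-ol.

hept-4-yn-3-ol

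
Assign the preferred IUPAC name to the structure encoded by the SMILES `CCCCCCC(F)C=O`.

2-fluorooctanal

Counting along the main chain through the –CHO group gives 8 carbons: the parent is octane.
The principal characteristic group is an aldehyde (terminal –CHO), named with the suffix -al.
Choose the numbering such that the aldehyde carbon is C-1 by definition.
This places a fluoro group at C-2.
Assembling the pieces gives 2-fluorooctanal.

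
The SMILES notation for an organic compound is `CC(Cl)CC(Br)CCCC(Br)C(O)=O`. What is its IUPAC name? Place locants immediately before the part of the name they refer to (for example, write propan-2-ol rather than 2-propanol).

2,6-dibromo-8-chlorononanoic acid

The longest chain bearing the –COOH group is 9 carbons long (nonane).
A carboxylic acid (terminal –COOH) is the principal characteristic group, giving the suffix -oic acid.
The numbering direction is chosen so that the carboxylic acid carbon is C-1 by definition.
This places bromo groups at C-2 and C-6; a chloro group at C-8.
The substituents are ordered alphabetically, ignoring any di-/tri- multipliers.
Putting it together: 2,6-dibromo-8-chlorononanoic acid.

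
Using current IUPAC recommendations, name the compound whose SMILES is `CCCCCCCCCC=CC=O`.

dodec-2-enal

Counting along the main chain through the –CHO group and the multiple bond gives 12 carbons: the parent is dodecane.
An aldehyde (terminal –CHO) is the principal characteristic group, giving the suffix -al.
There is one C=C double bond, indicated by the ending -ene.
Number the chain so that the aldehyde carbon is C-1 by definition.
This places the double bond between C-2 and C-3.
Assembling the pieces gives dodec-2-enal.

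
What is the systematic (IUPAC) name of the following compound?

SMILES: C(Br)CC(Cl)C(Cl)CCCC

1-bromo-3,4-dichlorooctane

The parent chain contains 8 carbons (octane).
Number the chain so that the substituent locant set {1,3,4} is lower than {5,6,8} at the first point of difference.
This places a bromo group at C-1; chloro groups at C-3 and C-4.
Substituent prefixes are cited in alphabetical order (multiplying prefixes like di-/tri- are ignored for ordering).
Putting it together: 1-bromo-3,4-dichlorooctane.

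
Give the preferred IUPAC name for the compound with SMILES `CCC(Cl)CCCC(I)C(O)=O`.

Counting along the main chain through the –COOH group gives 8 carbons: the parent is octane.
A carboxylic acid (terminal –COOH) is the principal characteristic group, giving the suffix -oic acid.
Number the chain so that the carboxylic acid carbon is C-1 by definition.
That gives a chloro group at C-6; an iodo group at C-2.
Substituent prefixes are cited in alphabetical order (multiplying prefixes like di-/tri- are ignored for ordering).
Putting it together: 6-chloro-2-iodooctanoic acid.

6-chloro-2-iodooctanoic acid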